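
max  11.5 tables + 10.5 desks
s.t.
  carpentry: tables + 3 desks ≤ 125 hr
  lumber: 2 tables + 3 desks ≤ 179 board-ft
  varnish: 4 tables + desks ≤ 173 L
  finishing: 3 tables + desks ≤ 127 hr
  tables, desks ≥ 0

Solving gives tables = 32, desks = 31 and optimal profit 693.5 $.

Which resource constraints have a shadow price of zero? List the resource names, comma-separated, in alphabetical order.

lumber, varnish

carpentry: 125/125 (binding)
lumber: 157/179 (slack 22)
varnish: 159/173 (slack 14)
finishing: 127/127 (binding)
By complementary slackness, a constraint with positive slack has shadow price 0 → lumber, varnish.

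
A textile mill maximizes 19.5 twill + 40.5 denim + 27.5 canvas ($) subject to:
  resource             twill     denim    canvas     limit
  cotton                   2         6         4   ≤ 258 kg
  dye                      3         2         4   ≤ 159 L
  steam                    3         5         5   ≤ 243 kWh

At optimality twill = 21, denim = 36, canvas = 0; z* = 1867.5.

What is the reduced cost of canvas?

-7

At the optimum: cotton uses 258 of 258 (binding); dye uses 135 of 159 (slack = 24); steam uses 243 of 243 (binding).
By complementary slackness, y = 0 for the non-binding constraint.
Dual feasibility on the basic columns requires 2·y_cotton + 3·y_steam = 19.5, 6·y_cotton + 5·y_steam = 40.5.
Solving: y_cotton = 3, y_steam = 4.5.
Reduced cost of canvas: c₃ − yᵀa₃ = 27.5 − (3·4 + 4.5·5) = 27.5 − 34.5 = -7.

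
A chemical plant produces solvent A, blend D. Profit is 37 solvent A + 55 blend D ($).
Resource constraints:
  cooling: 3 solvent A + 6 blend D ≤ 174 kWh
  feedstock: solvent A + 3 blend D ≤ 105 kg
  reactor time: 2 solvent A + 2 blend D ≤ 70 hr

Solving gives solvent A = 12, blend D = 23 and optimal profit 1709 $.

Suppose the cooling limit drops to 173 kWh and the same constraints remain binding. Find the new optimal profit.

1703

Binding: cooling and reactor time. Non-binding: feedstock (24 unused).
By complementary slackness, y = 0 for the non-binding constraint.
The binding rows give the dual system: 3·y_cooling + 2·y_reactor time = 37 and 6·y_cooling + 2·y_reactor time = 55.
This yields shadow prices y_cooling = 6, y_reactor time = 9.5.
Δz = y_cooling·Δb = 6 × (-1) = -6, so new z* = 1709 − 6 = 1703.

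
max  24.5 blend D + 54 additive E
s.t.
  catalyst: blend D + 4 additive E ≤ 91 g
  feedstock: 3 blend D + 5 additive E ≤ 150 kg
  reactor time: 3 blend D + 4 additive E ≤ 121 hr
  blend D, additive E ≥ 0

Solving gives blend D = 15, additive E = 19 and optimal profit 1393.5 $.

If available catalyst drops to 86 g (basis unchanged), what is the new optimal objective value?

Binding: catalyst and reactor time. Non-binding: feedstock (10 unused).
Slack constraints have shadow price 0 (complementary slackness).
Dual feasibility on the basic columns requires 1·y_catalyst + 3·y_reactor time = 24.5, 4·y_catalyst + 4·y_reactor time = 54.
Solving: y_catalyst = 8, y_reactor time = 5.5.
Δz = y_catalyst·Δb = 8 × (-5) = -40, so new z* = 1393.5 − 40 = 1353.5.

1353.5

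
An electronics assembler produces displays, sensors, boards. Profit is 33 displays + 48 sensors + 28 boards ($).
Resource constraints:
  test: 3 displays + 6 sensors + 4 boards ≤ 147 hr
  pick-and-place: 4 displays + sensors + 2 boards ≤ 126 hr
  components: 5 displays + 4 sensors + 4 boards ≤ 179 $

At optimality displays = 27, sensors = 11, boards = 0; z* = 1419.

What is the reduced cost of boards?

-8

Check each constraint at x*: test 147/147 (tight); pick-and-place 119/126 (slack 7); components 179/179 (tight).
By complementary slackness, y = 0 for the non-binding constraint.
Dual feasibility on the basic columns requires 3·y_test + 5·y_components = 33, 6·y_test + 4·y_components = 48.
Solving: y_test = 6, y_components = 3.
Reduced cost of boards: c₃ − yᵀa₃ = 28 − (6·4 + 3·4) = 28 − 36 = -8.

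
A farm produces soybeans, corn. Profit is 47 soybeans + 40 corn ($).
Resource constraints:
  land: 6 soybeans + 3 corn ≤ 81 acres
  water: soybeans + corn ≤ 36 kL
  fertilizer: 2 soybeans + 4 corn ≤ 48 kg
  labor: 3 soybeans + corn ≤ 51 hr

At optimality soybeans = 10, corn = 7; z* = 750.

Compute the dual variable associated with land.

6

At the optimum: land uses 81 of 81 (binding); water uses 17 of 36 (slack = 19); fertilizer uses 48 of 48 (binding); labor uses 37 of 51 (slack = 14).
By complementary slackness, y = 0 for the non-binding constraints.
Dual feasibility on the basic columns requires 6·y_land + 2·y_fertilizer = 47, 3·y_land + 4·y_fertilizer = 40.
→ y_land = 6 and y_fertilizer = 5.5.
Shadow price of land = 6.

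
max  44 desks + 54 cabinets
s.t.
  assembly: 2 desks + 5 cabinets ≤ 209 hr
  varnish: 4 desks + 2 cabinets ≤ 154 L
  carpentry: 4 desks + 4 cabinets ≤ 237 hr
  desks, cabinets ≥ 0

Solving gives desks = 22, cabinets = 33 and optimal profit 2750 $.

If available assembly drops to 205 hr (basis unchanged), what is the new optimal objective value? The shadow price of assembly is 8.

2718

Δb = -4, so new z* = 2750 + (8)·(-4) = 2750 − 32 = 2718.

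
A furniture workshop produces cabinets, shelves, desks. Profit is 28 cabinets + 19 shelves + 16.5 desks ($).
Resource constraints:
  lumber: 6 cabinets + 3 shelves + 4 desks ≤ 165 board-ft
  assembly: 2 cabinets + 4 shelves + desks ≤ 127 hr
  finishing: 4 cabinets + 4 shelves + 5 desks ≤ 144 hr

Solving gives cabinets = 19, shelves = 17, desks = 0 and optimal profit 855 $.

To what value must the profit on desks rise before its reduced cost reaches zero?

24.5

Binding: lumber and finishing. Non-binding: assembly (21 unused).
By complementary slackness, y = 0 for the non-binding constraint.
From A_Bᵀ y = c: 6·y_lumber + 4·y_finishing = 28; 3·y_lumber + 4·y_finishing = 19.
Solving: y_lumber = 3, y_finishing = 2.5.
desks enters the basis when its profit ≥ yᵀa₃ = 3·4 + 2.5·5 = 24.5.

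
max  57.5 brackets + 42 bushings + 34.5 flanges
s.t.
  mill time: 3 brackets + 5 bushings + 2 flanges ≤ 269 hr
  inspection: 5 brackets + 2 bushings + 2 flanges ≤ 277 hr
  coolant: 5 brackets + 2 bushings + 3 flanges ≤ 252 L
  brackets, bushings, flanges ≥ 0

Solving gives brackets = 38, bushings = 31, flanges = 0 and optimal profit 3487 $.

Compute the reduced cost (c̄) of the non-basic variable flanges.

Check each constraint at x*: mill time 269/269 (tight); inspection 252/277 (slack 25); coolant 252/252 (tight).
By complementary slackness, y = 0 for the non-binding constraint.
The binding rows give the dual system: 3·y_mill time + 5·y_coolant = 57.5 and 5·y_mill time + 2·y_coolant = 42.
→ y_mill time = 5 and y_coolant = 8.5.
Reduced cost of flanges: c₃ − yᵀa₃ = 34.5 − (5·2 + 8.5·3) = 34.5 − 35.5 = -1.

-1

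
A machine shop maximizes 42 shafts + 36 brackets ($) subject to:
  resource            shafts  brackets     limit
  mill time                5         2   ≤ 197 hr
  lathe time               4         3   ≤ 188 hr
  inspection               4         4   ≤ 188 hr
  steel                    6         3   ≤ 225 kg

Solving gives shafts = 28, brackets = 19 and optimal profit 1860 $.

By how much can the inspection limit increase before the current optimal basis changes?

38

Binding constraints: inspection, steel. The basis is B = [[4,4],[6,3]] with det -12.
Per unit increase in inspection, x* moves by d = (-0.25, 0.5).
The basis stays optimal until lathe time becomes binding; allowable increase = 38 hr.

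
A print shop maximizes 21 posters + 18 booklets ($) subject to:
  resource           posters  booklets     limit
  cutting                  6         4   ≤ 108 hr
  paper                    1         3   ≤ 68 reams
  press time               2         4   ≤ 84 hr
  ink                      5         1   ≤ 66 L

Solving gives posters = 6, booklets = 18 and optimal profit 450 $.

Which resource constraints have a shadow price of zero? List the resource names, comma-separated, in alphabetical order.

ink, paper

cutting: 108/108 (binding)
paper: 60/68 (slack 8)
press time: 84/84 (binding)
ink: 48/66 (slack 18)
By complementary slackness, a constraint with positive slack has shadow price 0 → ink, paper.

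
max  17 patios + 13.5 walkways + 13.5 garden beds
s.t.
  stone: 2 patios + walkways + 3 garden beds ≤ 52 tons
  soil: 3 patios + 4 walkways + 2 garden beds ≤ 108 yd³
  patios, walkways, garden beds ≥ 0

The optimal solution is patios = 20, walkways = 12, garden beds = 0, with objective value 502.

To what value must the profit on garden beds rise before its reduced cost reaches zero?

20.5

Both stone and soil are binding at x*.
The binding rows give the dual system: 2·y_stone + 3·y_soil = 17 and 1·y_stone + 4·y_soil = 13.5.
This yields shadow prices y_stone = 5.5, y_soil = 2.
garden beds enters the basis when its profit ≥ yᵀa₃ = 5.5·3 + 2·2 = 20.5.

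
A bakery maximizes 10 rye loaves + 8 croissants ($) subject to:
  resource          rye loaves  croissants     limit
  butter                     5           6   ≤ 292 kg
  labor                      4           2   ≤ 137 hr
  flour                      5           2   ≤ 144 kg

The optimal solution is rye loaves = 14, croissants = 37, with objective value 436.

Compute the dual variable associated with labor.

Check each constraint at x*: butter 292/292 (tight); labor 130/137 (slack 7); flour 144/144 (tight).
Slack constraints have shadow price 0 (complementary slackness).
The binding rows give the dual system: 5·y_butter + 5·y_flour = 10 and 6·y_butter + 2·y_flour = 8.
→ y_butter = 1 and y_flour = 1.
Shadow price of labor = 0.

0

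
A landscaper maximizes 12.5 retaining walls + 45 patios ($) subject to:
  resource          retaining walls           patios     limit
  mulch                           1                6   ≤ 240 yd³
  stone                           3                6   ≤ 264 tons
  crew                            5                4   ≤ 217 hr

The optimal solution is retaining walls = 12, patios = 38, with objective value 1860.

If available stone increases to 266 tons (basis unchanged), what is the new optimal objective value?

1865

Check each constraint at x*: mulch 240/240 (tight); stone 264/264 (tight); crew 212/217 (slack 5).
Slack constraints have shadow price 0 (complementary slackness).
From A_Bᵀ y = c: 1·y_mulch + 3·y_stone = 12.5; 6·y_mulch + 6·y_stone = 45.
This yields shadow prices y_mulch = 5, y_stone = 2.5.
Δz = y_stone·Δb = 2.5 × (2) = 5, so new z* = 1860 + 5 = 1865.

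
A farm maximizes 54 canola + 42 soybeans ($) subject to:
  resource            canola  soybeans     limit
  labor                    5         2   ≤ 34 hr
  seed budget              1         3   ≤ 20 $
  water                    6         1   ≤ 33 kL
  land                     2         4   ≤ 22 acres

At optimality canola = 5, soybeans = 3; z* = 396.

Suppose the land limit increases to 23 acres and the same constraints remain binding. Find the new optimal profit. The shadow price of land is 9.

Δb = 1, so new z* = 396 + (9)·(1) = 396 + 9 = 405.

405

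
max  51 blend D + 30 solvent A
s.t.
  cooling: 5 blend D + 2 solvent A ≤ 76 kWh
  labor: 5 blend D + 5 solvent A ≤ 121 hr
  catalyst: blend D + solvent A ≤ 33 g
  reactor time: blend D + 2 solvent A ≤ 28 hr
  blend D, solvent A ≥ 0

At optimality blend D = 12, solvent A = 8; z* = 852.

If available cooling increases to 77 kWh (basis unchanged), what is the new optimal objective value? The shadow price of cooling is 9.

Δb = 1, so new z* = 852 + (9)·(1) = 852 + 9 = 861.

861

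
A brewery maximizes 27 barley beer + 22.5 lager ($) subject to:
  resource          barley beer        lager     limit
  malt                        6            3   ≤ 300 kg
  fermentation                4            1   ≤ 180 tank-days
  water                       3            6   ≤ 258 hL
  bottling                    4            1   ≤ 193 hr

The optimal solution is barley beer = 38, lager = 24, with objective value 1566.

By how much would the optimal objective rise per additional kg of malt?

3.5

Binding: malt and water. Non-binding: fermentation (4 unused), bottling (17 unused).
Slack constraints have shadow price 0 (complementary slackness).
The binding rows give the dual system: 6·y_malt + 3·y_water = 27 and 3·y_malt + 6·y_water = 22.5.
Solving: y_malt = 3.5, y_water = 2.
Shadow price of malt = 3.5.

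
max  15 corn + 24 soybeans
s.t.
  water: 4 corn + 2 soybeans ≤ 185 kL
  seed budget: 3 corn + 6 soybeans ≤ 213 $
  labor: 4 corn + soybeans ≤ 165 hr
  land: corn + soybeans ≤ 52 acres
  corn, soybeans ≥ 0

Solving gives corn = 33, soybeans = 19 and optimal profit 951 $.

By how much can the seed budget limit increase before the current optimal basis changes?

99

Binding constraints: seed budget, land. The basis is B = [[3,6],[1,1]] with det -3.
Per unit increase in seed budget, x* moves by d = (-0.3333, 0.3333).
The basis stays optimal until corn reaches 0; allowable increase = 99 $.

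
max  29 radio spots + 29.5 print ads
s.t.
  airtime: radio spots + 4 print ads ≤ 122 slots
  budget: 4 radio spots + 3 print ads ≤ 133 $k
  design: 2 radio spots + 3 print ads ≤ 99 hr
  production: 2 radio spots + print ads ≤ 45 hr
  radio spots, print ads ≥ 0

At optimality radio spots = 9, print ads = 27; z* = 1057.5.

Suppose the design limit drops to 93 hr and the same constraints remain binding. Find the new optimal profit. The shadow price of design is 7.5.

Δb = -6, so new z* = 1057.5 + (7.5)·(-6) = 1057.5 − 45 = 1012.5.

1012.5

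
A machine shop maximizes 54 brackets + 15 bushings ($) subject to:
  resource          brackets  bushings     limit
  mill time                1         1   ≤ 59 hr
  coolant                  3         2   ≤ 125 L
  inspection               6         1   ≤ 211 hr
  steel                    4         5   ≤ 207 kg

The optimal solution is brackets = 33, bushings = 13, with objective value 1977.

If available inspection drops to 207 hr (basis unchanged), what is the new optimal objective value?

At the optimum: mill time uses 46 of 59 (slack = 13); coolant uses 125 of 125 (binding); inspection uses 211 of 211 (binding); steel uses 197 of 207 (slack = 10).
Since mill time, steel are not tight, their duals are 0.
From A_Bᵀ y = c: 3·y_coolant + 6·y_inspection = 54; 2·y_coolant + 1·y_inspection = 15.
Solving: y_coolant = 4, y_inspection = 7.
Δz = y_inspection·Δb = 7 × (-4) = -28, so new z* = 1977 − 28 = 1949.

1949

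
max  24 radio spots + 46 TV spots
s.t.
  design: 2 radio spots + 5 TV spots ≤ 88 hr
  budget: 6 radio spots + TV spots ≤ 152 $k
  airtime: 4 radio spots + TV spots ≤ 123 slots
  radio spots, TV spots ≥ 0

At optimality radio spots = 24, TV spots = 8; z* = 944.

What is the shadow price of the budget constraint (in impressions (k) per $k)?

1

Binding: design and budget. Non-binding: airtime (19 unused).
By complementary slackness, y = 0 for the non-binding constraint.
From A_Bᵀ y = c: 2·y_design + 6·y_budget = 24; 5·y_design + 1·y_budget = 46.
→ y_design = 9 and y_budget = 1.
Shadow price of budget = 1.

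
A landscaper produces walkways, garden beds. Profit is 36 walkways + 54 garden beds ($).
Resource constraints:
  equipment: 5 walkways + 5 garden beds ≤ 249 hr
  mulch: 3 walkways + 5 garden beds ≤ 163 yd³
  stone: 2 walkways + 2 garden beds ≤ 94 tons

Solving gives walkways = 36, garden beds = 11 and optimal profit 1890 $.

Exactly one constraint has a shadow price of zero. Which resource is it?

equipment

equipment: 235/249 (slack 14)
mulch: 163/163 (binding)
stone: 94/94 (binding)
By complementary slackness, a constraint with positive slack has shadow price 0 → equipment.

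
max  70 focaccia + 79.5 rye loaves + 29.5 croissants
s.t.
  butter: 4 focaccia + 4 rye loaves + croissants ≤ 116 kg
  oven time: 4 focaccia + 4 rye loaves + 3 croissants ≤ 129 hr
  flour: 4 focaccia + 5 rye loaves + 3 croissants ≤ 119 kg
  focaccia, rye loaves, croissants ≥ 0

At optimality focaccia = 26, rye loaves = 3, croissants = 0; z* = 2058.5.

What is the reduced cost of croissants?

-7

Binding: butter and flour. Non-binding: oven time (13 unused).
By complementary slackness, y = 0 for the non-binding constraint.
Dual feasibility on the basic columns requires 4·y_butter + 4·y_flour = 70, 4·y_butter + 5·y_flour = 79.5.
This yields shadow prices y_butter = 8, y_flour = 9.5.
Reduced cost of croissants: c₃ − yᵀa₃ = 29.5 − (8·1 + 9.5·3) = 29.5 − 36.5 = -7.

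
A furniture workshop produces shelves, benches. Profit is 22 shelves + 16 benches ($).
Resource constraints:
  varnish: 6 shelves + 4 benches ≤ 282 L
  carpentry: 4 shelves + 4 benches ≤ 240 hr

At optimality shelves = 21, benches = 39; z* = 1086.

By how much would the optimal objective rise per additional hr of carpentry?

1

Both varnish and carpentry are binding at x*.
Dual feasibility on the basic columns requires 6·y_varnish + 4·y_carpentry = 22, 4·y_varnish + 4·y_carpentry = 16.
→ y_varnish = 3 and y_carpentry = 1.
Shadow price of carpentry = 1.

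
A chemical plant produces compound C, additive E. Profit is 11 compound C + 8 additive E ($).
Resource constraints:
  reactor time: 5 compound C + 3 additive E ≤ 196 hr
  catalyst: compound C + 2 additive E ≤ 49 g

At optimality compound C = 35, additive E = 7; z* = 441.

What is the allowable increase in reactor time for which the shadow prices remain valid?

49

Binding constraints: reactor time, catalyst. The basis is B = [[5,3],[1,2]] with det 7.
Per unit increase in reactor time, x* moves by d = (0.2857, -0.1429).
The basis stays optimal until additive E reaches 0; allowable increase = 49 hr.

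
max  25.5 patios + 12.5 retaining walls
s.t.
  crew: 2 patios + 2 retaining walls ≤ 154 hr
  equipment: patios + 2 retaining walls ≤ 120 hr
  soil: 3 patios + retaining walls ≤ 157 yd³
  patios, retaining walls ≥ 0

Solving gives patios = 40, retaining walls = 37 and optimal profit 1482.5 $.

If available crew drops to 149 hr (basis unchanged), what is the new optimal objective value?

Check each constraint at x*: crew 154/154 (tight); equipment 114/120 (slack 6); soil 157/157 (tight).
Since equipment is not tight, its dual is 0.
Dual feasibility on the basic columns requires 2·y_crew + 3·y_soil = 25.5, 2·y_crew + 1·y_soil = 12.5.
This yields shadow prices y_crew = 3, y_soil = 6.5.
Δz = y_crew·Δb = 3 × (-5) = -15, so new z* = 1482.5 − 15 = 1467.5.

1467.5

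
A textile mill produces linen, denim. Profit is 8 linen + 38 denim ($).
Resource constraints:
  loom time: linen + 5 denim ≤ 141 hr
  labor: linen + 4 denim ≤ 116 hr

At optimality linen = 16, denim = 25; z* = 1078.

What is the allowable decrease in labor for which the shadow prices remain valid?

Binding constraints: loom time, labor. The basis is B = [[1,5],[1,4]] with det -1.
Per unit decrease in labor, x* moves by d = (-5, 1).
The basis stays optimal until linen reaches 0; allowable decrease = 3.2 hr.

3.2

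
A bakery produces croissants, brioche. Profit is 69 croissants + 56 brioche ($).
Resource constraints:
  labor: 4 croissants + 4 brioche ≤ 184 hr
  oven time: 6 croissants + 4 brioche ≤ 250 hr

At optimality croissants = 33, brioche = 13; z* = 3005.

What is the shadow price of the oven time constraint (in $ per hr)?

Check each constraint at x*: labor 184/184 (tight); oven time 250/250 (tight).
Dual feasibility on the basic columns requires 4·y_labor + 6·y_oven time = 69, 4·y_labor + 4·y_oven time = 56.
→ y_labor = 7.5 and y_oven time = 6.5.
Shadow price of oven time = 6.5.

6.5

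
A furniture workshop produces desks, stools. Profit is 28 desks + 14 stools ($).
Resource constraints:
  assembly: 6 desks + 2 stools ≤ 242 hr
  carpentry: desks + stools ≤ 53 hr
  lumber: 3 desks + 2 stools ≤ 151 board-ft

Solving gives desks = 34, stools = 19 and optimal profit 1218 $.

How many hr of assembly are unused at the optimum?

assembly used = 6·34 + 2·19 = 242; slack = 242 − 242 = 0.

0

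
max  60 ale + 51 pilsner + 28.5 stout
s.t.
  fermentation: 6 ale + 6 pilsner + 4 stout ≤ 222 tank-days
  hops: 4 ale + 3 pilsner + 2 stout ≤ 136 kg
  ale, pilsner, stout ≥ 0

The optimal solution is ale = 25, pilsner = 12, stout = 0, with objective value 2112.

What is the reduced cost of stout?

Check each constraint at x*: fermentation 222/222 (tight); hops 136/136 (tight).
From A_Bᵀ y = c: 6·y_fermentation + 4·y_hops = 60; 6·y_fermentation + 3·y_hops = 51.
This yields shadow prices y_fermentation = 4, y_hops = 9.
Reduced cost of stout: c₃ − yᵀa₃ = 28.5 − (4·4 + 9·2) = 28.5 − 34 = -5.5.

-5.5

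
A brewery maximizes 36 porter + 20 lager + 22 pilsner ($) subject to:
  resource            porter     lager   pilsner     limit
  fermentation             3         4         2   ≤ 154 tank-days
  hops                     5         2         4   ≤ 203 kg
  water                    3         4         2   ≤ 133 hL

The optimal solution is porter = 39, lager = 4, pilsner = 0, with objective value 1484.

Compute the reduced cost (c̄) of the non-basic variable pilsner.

At the optimum: fermentation uses 133 of 154 (slack = 21); hops uses 203 of 203 (binding); water uses 133 of 133 (binding).
Slack constraints have shadow price 0 (complementary slackness).
The binding rows give the dual system: 5·y_hops + 3·y_water = 36 and 2·y_hops + 4·y_water = 20.
Solving: y_hops = 6, y_water = 2.
Reduced cost of pilsner: c₃ − yᵀa₃ = 22 − (6·4 + 2·2) = 22 − 28 = -6.

-6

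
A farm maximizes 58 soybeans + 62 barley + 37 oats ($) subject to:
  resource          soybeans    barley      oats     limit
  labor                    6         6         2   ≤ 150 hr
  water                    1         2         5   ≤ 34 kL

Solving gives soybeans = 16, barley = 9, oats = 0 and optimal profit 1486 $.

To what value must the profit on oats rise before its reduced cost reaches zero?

38

Both labor and water are binding at x*.
From A_Bᵀ y = c: 6·y_labor + 1·y_water = 58; 6·y_labor + 2·y_water = 62.
→ y_labor = 9 and y_water = 4.
oats enters the basis when its profit ≥ yᵀa₃ = 9·2 + 4·5 = 38.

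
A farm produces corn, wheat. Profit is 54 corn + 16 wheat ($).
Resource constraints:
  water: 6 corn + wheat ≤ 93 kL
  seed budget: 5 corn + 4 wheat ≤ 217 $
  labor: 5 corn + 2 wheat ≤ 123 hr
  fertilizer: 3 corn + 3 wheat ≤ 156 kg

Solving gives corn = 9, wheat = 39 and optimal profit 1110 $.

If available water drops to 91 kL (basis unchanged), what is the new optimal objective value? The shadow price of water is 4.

Δb = -2, so new z* = 1110 + (4)·(-2) = 1110 − 8 = 1102.

1102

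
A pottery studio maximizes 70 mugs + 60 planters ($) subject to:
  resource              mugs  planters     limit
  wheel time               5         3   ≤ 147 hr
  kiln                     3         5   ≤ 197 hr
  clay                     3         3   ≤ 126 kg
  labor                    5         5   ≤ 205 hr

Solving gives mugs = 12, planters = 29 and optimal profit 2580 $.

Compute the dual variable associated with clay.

0

Check each constraint at x*: wheel time 147/147 (tight); kiln 181/197 (slack 16); clay 123/126 (slack 3); labor 205/205 (tight).
By complementary slackness, y = 0 for the non-binding constraints.
The binding rows give the dual system: 5·y_wheel time + 5·y_labor = 70 and 3·y_wheel time + 5·y_labor = 60.
Solving: y_wheel time = 5, y_labor = 9.
Shadow price of clay = 0.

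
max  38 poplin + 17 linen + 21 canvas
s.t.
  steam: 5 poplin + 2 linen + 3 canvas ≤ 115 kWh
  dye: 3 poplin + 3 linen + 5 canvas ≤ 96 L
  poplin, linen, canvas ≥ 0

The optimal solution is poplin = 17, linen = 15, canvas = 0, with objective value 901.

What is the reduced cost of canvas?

At the optimum: steam uses 115 of 115 (binding); dye uses 96 of 96 (binding).
Dual feasibility on the basic columns requires 5·y_steam + 3·y_dye = 38, 2·y_steam + 3·y_dye = 17.
Solving: y_steam = 7, y_dye = 1.
Reduced cost of canvas: c₃ − yᵀa₃ = 21 − (7·3 + 1·5) = 21 − 26 = -5.

-5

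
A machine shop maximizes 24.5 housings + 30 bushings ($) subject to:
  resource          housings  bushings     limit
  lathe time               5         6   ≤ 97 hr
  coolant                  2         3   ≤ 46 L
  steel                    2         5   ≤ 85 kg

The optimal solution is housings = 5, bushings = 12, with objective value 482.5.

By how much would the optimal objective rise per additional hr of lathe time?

4.5

At the optimum: lathe time uses 97 of 97 (binding); coolant uses 46 of 46 (binding); steel uses 70 of 85 (slack = 15).
Since steel is not tight, its dual is 0.
From A_Bᵀ y = c: 5·y_lathe time + 2·y_coolant = 24.5; 6·y_lathe time + 3·y_coolant = 30.
This yields shadow prices y_lathe time = 4.5, y_coolant = 1.
Shadow price of lathe time = 4.5.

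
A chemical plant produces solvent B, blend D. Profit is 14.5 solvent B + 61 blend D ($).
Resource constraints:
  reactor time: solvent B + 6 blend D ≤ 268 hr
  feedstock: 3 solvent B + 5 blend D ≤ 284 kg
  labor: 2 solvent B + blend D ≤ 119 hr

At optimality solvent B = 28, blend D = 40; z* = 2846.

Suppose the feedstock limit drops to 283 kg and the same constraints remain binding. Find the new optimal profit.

2844

At the optimum: reactor time uses 268 of 268 (binding); feedstock uses 284 of 284 (binding); labor uses 96 of 119 (slack = 23).
Slack constraints have shadow price 0 (complementary slackness).
Dual feasibility on the basic columns requires 1·y_reactor time + 3·y_feedstock = 14.5, 6·y_reactor time + 5·y_feedstock = 61.
Solving: y_reactor time = 8.5, y_feedstock = 2.
Δz = y_feedstock·Δb = 2 × (-1) = -2, so new z* = 2846 − 2 = 2844.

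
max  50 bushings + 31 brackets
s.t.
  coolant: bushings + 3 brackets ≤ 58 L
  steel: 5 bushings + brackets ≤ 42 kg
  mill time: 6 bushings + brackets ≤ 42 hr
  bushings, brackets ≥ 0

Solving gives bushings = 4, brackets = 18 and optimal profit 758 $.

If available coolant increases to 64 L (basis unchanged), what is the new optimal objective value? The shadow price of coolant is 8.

Δb = 6, so new z* = 758 + (8)·(6) = 758 + 48 = 806.

806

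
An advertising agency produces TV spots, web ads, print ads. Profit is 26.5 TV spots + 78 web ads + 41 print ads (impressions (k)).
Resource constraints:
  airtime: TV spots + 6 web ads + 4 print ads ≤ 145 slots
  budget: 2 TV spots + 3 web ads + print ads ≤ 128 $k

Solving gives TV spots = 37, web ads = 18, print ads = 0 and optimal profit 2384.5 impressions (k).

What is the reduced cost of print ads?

-2

At the optimum: airtime uses 145 of 145 (binding); budget uses 128 of 128 (binding).
Dual feasibility on the basic columns requires 1·y_airtime + 2·y_budget = 26.5, 6·y_airtime + 3·y_budget = 78.
This yields shadow prices y_airtime = 8.5, y_budget = 9.
Reduced cost of print ads: c₃ − yᵀa₃ = 41 − (8.5·4 + 9·1) = 41 − 43 = -2.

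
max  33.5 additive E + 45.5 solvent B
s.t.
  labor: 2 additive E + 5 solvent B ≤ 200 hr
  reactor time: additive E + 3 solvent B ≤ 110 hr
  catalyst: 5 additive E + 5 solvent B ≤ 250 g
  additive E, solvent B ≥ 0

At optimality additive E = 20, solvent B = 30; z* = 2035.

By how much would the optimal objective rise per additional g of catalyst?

Binding: reactor time and catalyst. Non-binding: labor (10 unused).
By complementary slackness, y = 0 for the non-binding constraint.
From A_Bᵀ y = c: 1·y_reactor time + 5·y_catalyst = 33.5; 3·y_reactor time + 5·y_catalyst = 45.5.
→ y_reactor time = 6 and y_catalyst = 5.5.
Shadow price of catalyst = 5.5.

5.5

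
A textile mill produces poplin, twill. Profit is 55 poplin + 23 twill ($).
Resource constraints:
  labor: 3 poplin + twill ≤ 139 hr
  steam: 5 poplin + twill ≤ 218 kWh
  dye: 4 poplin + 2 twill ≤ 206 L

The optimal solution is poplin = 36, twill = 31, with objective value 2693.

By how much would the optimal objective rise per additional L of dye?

At the optimum: labor uses 139 of 139 (binding); steam uses 211 of 218 (slack = 7); dye uses 206 of 206 (binding).
By complementary slackness, y = 0 for the non-binding constraint.
The binding rows give the dual system: 3·y_labor + 4·y_dye = 55 and 1·y_labor + 2·y_dye = 23.
→ y_labor = 9 and y_dye = 7.
Shadow price of dye = 7.

7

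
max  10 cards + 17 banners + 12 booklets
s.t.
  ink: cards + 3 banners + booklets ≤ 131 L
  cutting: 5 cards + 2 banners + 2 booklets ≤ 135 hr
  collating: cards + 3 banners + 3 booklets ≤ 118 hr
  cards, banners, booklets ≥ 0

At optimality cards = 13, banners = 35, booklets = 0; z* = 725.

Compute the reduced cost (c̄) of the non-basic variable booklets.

-5

Check each constraint at x*: ink 118/131 (slack 13); cutting 135/135 (tight); collating 118/118 (tight).
By complementary slackness, y = 0 for the non-binding constraint.
Dual feasibility on the basic columns requires 5·y_cutting + 1·y_collating = 10, 2·y_cutting + 3·y_collating = 17.
Solving: y_cutting = 1, y_collating = 5.
Reduced cost of booklets: c₃ − yᵀa₃ = 12 − (1·2 + 5·3) = 12 − 17 = -5.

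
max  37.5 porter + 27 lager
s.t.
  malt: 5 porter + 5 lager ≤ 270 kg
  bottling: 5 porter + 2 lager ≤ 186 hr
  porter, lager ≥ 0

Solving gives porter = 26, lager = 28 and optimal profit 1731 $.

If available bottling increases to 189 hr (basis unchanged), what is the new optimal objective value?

1741.5

Check each constraint at x*: malt 270/270 (tight); bottling 186/186 (tight).
The binding rows give the dual system: 5·y_malt + 5·y_bottling = 37.5 and 5·y_malt + 2·y_bottling = 27.
→ y_malt = 4 and y_bottling = 3.5.
Δz = y_bottling·Δb = 3.5 × (3) = 10.5, so new z* = 1731 + 10.5 = 1741.5.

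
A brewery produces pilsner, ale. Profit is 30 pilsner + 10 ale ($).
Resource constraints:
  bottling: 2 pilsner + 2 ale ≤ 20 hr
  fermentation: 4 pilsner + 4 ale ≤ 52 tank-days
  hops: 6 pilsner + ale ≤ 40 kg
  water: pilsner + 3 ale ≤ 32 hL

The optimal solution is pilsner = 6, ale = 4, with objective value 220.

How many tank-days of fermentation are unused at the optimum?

12

fermentation used = 4·6 + 4·4 = 40; slack = 52 − 40 = 12.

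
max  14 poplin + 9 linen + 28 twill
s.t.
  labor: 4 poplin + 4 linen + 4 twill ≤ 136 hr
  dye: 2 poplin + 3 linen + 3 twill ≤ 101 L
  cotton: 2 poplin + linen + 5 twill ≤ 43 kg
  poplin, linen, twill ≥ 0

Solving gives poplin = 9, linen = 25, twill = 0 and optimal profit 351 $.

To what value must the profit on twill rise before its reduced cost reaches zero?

At the optimum: labor uses 136 of 136 (binding); dye uses 93 of 101 (slack = 8); cotton uses 43 of 43 (binding).
Slack constraints have shadow price 0 (complementary slackness).
From A_Bᵀ y = c: 4·y_labor + 2·y_cotton = 14; 4·y_labor + 1·y_cotton = 9.
→ y_labor = 1 and y_cotton = 5.
twill enters the basis when its profit ≥ yᵀa₃ = 1·4 + 5·5 = 29.

29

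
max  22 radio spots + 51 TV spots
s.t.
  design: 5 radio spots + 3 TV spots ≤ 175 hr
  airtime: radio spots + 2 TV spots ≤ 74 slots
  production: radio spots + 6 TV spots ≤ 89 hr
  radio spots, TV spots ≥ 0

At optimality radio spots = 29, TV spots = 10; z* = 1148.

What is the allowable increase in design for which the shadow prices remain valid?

168.75

Binding constraints: design, production. The basis is B = [[5,3],[1,6]] with det 27.
Per unit increase in design, x* moves by d = (0.2222, -0.037).
The basis stays optimal until airtime becomes binding; allowable increase = 168.75 hr.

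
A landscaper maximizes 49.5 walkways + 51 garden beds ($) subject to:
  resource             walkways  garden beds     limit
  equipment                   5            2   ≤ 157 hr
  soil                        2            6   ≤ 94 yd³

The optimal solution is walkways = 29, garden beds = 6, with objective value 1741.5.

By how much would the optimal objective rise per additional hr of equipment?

7.5

Check each constraint at x*: equipment 157/157 (tight); soil 94/94 (tight).
From A_Bᵀ y = c: 5·y_equipment + 2·y_soil = 49.5; 2·y_equipment + 6·y_soil = 51.
→ y_equipment = 7.5 and y_soil = 6.
Shadow price of equipment = 7.5.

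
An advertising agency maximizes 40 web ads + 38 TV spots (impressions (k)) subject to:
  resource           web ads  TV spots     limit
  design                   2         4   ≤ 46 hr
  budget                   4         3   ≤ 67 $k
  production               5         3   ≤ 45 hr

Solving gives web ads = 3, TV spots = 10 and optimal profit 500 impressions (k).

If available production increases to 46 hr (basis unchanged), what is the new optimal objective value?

506

Check each constraint at x*: design 46/46 (tight); budget 42/67 (slack 25); production 45/45 (tight).
By complementary slackness, y = 0 for the non-binding constraint.
The binding rows give the dual system: 2·y_design + 5·y_production = 40 and 4·y_design + 3·y_production = 38.
This yields shadow prices y_design = 5, y_production = 6.
Δz = y_production·Δb = 6 × (1) = 6, so new z* = 500 + 6 = 506.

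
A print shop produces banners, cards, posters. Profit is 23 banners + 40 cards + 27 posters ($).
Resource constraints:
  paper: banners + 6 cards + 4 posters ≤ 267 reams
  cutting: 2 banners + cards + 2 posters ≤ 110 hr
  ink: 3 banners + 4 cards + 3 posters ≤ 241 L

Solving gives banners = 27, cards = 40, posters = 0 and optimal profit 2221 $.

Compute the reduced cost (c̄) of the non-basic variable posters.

-2

Check each constraint at x*: paper 267/267 (tight); cutting 94/110 (slack 16); ink 241/241 (tight).
Slack constraints have shadow price 0 (complementary slackness).
The binding rows give the dual system: 1·y_paper + 3·y_ink = 23 and 6·y_paper + 4·y_ink = 40.
→ y_paper = 2 and y_ink = 7.
Reduced cost of posters: c₃ − yᵀa₃ = 27 − (2·4 + 7·3) = 27 − 29 = -2.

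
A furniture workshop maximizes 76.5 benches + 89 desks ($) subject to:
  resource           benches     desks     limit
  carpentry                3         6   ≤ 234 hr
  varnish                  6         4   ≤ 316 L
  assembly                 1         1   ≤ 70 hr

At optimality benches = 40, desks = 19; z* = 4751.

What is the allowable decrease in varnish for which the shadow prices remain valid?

160

Binding constraints: carpentry, varnish. The basis is B = [[3,6],[6,4]] with det -24.
Per unit decrease in varnish, x* moves by d = (-0.25, 0.125).
The basis stays optimal until benches reaches 0; allowable decrease = 160 L.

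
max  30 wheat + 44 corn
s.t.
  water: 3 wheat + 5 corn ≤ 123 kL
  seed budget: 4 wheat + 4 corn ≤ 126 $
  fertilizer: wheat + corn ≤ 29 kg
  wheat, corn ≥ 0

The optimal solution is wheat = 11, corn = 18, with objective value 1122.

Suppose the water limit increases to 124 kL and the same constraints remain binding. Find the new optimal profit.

Binding: water and fertilizer. Non-binding: seed budget (10 unused).
Since seed budget is not tight, its dual is 0.
Dual feasibility on the basic columns requires 3·y_water + 1·y_fertilizer = 30, 5·y_water + 1·y_fertilizer = 44.
→ y_water = 7 and y_fertilizer = 9.
Δz = y_water·Δb = 7 × (1) = 7, so new z* = 1122 + 7 = 1129.

1129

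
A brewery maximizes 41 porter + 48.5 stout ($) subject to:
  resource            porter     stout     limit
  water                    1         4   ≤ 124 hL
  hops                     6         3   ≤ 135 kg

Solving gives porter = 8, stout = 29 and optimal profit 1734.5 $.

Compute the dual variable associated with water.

8

Check each constraint at x*: water 124/124 (tight); hops 135/135 (tight).
Dual feasibility on the basic columns requires 1·y_water + 6·y_hops = 41, 4·y_water + 3·y_hops = 48.5.
This yields shadow prices y_water = 8, y_hops = 5.5.
Shadow price of water = 8.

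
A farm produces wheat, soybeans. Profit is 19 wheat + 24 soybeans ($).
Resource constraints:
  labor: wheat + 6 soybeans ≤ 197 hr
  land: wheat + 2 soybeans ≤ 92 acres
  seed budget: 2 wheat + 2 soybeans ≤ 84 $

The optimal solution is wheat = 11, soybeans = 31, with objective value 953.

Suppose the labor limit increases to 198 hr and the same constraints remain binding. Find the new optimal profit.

954

At the optimum: labor uses 197 of 197 (binding); land uses 73 of 92 (slack = 19); seed budget uses 84 of 84 (binding).
By complementary slackness, y = 0 for the non-binding constraint.
The binding rows give the dual system: 1·y_labor + 2·y_seed budget = 19 and 6·y_labor + 2·y_seed budget = 24.
Solving: y_labor = 1, y_seed budget = 9.
Δz = y_labor·Δb = 1 × (1) = 1, so new z* = 953 + 1 = 954.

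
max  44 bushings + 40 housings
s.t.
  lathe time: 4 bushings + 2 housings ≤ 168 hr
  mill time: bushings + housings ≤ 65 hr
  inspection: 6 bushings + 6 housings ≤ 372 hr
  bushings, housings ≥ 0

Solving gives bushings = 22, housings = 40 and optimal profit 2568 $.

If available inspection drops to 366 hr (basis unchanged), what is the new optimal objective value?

2532

At the optimum: lathe time uses 168 of 168 (binding); mill time uses 62 of 65 (slack = 3); inspection uses 372 of 372 (binding).
Slack constraints have shadow price 0 (complementary slackness).
Dual feasibility on the basic columns requires 4·y_lathe time + 6·y_inspection = 44, 2·y_lathe time + 6·y_inspection = 40.
Solving: y_lathe time = 2, y_inspection = 6.
Δz = y_inspection·Δb = 6 × (-6) = -36, so new z* = 2568 − 36 = 2532.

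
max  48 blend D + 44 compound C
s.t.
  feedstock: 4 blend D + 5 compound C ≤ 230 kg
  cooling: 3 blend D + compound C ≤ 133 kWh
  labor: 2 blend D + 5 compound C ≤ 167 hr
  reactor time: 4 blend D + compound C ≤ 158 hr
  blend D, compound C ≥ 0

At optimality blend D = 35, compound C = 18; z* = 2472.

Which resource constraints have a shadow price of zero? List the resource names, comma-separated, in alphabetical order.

feedstock: 230/230 (binding)
cooling: 123/133 (slack 10)
labor: 160/167 (slack 7)
reactor time: 158/158 (binding)
By complementary slackness, a constraint with positive slack has shadow price 0 → cooling, labor.

cooling, labor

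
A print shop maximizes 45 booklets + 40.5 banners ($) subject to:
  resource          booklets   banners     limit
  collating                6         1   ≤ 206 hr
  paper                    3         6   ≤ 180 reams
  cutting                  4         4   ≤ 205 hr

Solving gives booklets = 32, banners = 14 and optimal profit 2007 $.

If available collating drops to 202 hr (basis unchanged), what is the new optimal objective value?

1989

Check each constraint at x*: collating 206/206 (tight); paper 180/180 (tight); cutting 184/205 (slack 21).
Slack constraints have shadow price 0 (complementary slackness).
The binding rows give the dual system: 6·y_collating + 3·y_paper = 45 and 1·y_collating + 6·y_paper = 40.5.
This yields shadow prices y_collating = 4.5, y_paper = 6.
Δz = y_collating·Δb = 4.5 × (-4) = -18, so new z* = 2007 − 18 = 1989.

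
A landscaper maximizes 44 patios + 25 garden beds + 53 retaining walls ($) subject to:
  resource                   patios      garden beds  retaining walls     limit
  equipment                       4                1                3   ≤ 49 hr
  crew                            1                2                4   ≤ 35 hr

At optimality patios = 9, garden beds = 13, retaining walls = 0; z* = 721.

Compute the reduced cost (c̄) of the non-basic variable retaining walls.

Both equipment and crew are binding at x*.
From A_Bᵀ y = c: 4·y_equipment + 1·y_crew = 44; 1·y_equipment + 2·y_crew = 25.
Solving: y_equipment = 9, y_crew = 8.
Reduced cost of retaining walls: c₃ − yᵀa₃ = 53 − (9·3 + 8·4) = 53 − 59 = -6.

-6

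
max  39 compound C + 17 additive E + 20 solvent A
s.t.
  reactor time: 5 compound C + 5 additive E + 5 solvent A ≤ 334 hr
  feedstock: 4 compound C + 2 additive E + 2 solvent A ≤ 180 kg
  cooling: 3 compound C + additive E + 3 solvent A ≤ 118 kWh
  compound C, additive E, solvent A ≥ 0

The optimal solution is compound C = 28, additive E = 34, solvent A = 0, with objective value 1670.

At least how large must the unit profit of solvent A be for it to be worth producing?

27

Check each constraint at x*: reactor time 310/334 (slack 24); feedstock 180/180 (tight); cooling 118/118 (tight).
Since reactor time is not tight, its dual is 0.
The binding rows give the dual system: 4·y_feedstock + 3·y_cooling = 39 and 2·y_feedstock + 1·y_cooling = 17.
→ y_feedstock = 6 and y_cooling = 5.
solvent A enters the basis when its profit ≥ yᵀa₃ = 6·2 + 5·3 = 27.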